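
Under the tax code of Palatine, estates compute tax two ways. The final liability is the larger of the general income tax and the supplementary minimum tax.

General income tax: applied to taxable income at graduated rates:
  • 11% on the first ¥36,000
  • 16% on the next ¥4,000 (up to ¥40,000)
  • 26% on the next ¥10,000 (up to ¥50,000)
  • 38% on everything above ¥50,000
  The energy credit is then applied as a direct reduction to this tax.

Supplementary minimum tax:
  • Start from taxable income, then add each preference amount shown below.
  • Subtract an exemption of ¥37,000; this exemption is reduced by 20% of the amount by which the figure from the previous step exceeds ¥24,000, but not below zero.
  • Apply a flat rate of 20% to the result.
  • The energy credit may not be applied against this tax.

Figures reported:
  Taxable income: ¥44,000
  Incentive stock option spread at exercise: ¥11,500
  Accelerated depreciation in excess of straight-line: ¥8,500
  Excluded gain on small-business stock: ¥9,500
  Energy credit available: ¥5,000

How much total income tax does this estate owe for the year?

General income tax:
  ¥36,000 × 11% = ¥3,960
  ¥4,000 × 16% = ¥640
  ¥4,000 × 26% = ¥1,040
  → ¥5,640
  Less energy credit ¥5,000 → ¥640

Supplementary minimum tax:
  Adjusted income: ¥44,000 + ¥11,500 + ¥8,500 + ¥9,500 = ¥73,500
  Exemption: ¥37,000 − 20% × (¥73,500 − ¥24,000) = ¥37,000 − ¥9,900 = ¥27,100
  Base: ¥73,500 − ¥27,100 = ¥46,400
  ¥46,400 × 20% = ¥9,280

¥9,280 > ¥640, so the supplementary minimum tax is the binding amount.

¥9,280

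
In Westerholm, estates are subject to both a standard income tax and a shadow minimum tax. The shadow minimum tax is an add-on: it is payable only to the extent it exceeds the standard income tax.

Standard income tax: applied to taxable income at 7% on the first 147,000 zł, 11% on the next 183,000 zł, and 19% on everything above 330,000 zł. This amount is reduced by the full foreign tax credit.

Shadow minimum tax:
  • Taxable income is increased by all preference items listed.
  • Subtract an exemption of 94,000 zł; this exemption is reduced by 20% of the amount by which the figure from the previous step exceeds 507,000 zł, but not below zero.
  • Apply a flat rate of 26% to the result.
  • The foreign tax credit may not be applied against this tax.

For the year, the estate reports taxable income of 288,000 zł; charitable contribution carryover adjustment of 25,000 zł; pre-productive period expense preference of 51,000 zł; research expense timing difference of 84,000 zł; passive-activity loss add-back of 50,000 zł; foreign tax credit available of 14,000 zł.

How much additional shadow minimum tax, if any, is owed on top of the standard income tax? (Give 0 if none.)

Shadow minimum tax:
  Adjusted income: 288,000 zł + 25,000 zł + 51,000 zł + 84,000 zł + 50,000 zł = 498,000 zł
  Exemption: 498,000 zł ≤ 507,000 zł, so full 94,000 zł applies
  Base: 498,000 zł − 94,000 zł = 404,000 zł
  404,000 zł × 26% = 105,040 zł

Standard income tax:
  147,000 zł × 7% = 10,290 zł
  141,000 zł × 11% = 15,510 zł
  → 25,800 zł
  Less foreign tax credit 14,000 zł → 11,800 zł

Excess of shadow minimum tax over standard income tax: 105,040 zł − 11,800 zł = 93,240 zł.

93,240 zł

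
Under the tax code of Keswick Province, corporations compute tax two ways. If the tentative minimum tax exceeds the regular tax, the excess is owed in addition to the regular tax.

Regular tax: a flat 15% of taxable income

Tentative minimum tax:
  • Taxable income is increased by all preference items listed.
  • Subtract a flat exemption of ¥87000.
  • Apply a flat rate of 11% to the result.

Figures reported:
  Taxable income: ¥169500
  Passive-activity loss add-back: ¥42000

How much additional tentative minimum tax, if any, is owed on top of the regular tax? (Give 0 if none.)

Regular tax:
  ¥169500 × 15% = ¥25425

Tentative minimum tax:
  Adjusted income: ¥169500 + ¥42000 = ¥211500
  Less exemption ¥87000 → base ¥124500
  ¥124500 × 11% = ¥13695

¥13695 ≤ ¥25425, so no add-on is due.

¥0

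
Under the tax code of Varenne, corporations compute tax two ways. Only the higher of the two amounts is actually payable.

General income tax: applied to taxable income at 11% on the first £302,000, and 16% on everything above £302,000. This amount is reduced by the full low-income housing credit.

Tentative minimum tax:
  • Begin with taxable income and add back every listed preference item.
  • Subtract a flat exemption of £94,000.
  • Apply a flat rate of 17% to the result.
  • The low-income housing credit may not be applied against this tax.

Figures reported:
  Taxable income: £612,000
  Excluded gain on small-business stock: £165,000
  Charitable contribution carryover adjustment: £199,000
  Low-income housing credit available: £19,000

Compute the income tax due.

£149,940

Tentative minimum tax:
  Adjusted income: £612,000 + £165,000 + £199,000 = £976,000
  Less exemption £94,000 → base £882,000
  £882,000 × 17% = £149,940

General income tax:
  £302,000 × 11% = £33,220
  £310,000 × 16% = £49,600
  → £82,820
  Less low-income housing credit £19,000 → £63,820

£149,940 > £63,820, so the tentative minimum tax is the binding amount.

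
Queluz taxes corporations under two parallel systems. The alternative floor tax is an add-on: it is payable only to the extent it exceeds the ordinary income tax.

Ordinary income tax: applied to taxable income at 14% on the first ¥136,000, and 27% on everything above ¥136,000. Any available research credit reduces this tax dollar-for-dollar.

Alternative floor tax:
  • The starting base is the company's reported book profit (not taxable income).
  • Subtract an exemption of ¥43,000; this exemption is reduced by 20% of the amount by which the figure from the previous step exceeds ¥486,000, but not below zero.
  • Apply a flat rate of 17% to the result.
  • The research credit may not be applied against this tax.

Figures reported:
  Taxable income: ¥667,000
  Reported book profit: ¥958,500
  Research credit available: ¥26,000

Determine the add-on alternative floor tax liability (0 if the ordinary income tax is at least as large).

Alternative floor tax:
  Base (reported book profit): ¥958,500
  Exemption: 20% × (¥958,500 − ¥486,000) = ¥94,500 ≥ ¥43,000, so the exemption is fully phased out
  Base: ¥958,500 − ¥0 = ¥958,500
  ¥958,500 × 17% = ¥162,945

Ordinary income tax:
  ¥136,000 × 14% = ¥19,040
  ¥531,000 × 27% = ¥143,370
  → ¥162,410
  Less research credit ¥26,000 → ¥136,410

Excess of alternative floor tax over ordinary income tax: ¥162,945 − ¥136,410 = ¥26,535.

¥26,535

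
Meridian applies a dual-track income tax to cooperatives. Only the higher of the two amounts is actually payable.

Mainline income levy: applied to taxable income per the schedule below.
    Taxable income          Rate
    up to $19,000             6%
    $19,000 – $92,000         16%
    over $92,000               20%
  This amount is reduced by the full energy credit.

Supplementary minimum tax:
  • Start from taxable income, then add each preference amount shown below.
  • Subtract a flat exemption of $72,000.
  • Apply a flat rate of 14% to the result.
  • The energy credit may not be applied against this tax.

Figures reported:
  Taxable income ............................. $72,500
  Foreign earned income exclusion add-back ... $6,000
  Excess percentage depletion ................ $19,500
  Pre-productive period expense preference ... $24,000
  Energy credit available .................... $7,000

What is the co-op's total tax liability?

$7,000

Mainline income levy:
  $19,000 × 6% = $1,140
  $53,500 × 16% = $8,560
  → $9,700
  Less energy credit $7,000 → $2,700

Supplementary minimum tax:
  Adjusted income: $72,500 + $6,000 + $19,500 + $24,000 = $122,000
  Less exemption $72,000 → base $50,000
  $50,000 × 14% = $7,000

$7,000 > $2,700, so the supplementary minimum tax is the binding amount.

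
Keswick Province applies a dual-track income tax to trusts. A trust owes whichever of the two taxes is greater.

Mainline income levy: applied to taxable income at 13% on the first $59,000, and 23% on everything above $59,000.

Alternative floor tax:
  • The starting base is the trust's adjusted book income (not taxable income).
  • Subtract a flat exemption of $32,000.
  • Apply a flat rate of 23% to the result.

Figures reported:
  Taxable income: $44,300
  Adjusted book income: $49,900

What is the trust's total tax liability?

Mainline income levy:
  $44,300 × 13% = $5,759

Alternative floor tax:
  Base (adjusted book income): $49,900
  Less exemption $32,000 → base $17,900
  $17,900 × 23% = $4,117

$5,759 > $4,117, so the mainline income levy governs.

$5,759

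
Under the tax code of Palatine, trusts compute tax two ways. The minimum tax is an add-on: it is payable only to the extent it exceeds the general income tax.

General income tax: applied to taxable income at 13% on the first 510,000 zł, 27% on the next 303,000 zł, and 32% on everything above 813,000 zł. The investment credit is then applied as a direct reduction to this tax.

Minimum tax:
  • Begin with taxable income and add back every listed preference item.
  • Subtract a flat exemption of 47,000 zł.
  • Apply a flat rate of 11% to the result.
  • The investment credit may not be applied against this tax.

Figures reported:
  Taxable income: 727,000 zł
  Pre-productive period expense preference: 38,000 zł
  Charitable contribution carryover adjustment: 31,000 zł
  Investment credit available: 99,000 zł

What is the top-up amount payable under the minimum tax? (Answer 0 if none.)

56,500 zł

Minimum tax:
  Adjusted income: 727,000 zł + 38,000 zł + 31,000 zł = 796,000 zł
  Less exemption 47,000 zł → base 749,000 zł
  749,000 zł × 11% = 82,390 zł

General income tax:
  510,000 zł × 13% = 66,300 zł
  217,000 zł × 27% = 58,590 zł
  → 124,890 zł
  Less investment credit 99,000 zł → 25,890 zł

Excess of minimum tax over general income tax: 82,390 zł − 25,890 zł = 56,500 zł.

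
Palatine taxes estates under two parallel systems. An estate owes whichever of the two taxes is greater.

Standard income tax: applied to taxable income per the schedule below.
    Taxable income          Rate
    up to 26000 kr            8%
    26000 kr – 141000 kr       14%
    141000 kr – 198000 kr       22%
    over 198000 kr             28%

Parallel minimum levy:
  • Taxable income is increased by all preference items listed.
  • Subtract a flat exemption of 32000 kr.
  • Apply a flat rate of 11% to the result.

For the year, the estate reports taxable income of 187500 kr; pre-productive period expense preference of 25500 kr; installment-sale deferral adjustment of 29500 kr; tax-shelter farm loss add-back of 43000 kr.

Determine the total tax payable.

Parallel minimum levy:
  Adjusted income: 187500 kr + 25500 kr + 29500 kr + 43000 kr = 285500 kr
  Less exemption 32000 kr → base 253500 kr
  253500 kr × 11% = 27885 kr

Standard income tax:
  26000 kr × 8% = 2080 kr
  115000 kr × 14% = 16100 kr
  46500 kr × 22% = 10230 kr
  → 28410 kr

28410 kr > 27885 kr, so the standard income tax governs.

28410 kr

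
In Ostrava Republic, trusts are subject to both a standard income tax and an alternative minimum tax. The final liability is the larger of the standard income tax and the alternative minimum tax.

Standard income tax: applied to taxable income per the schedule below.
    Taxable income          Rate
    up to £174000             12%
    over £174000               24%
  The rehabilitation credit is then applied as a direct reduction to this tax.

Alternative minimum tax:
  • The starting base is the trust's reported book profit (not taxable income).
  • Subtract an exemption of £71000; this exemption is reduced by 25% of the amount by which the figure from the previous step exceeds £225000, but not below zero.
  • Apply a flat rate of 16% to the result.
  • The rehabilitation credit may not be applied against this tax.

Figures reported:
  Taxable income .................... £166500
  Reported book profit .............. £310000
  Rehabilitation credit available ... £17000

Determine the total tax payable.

£41640

Alternative minimum tax:
  Base (reported book profit): £310000
  Exemption: £71000 − 25% × (£310000 − £225000) = £71000 − £21250 = £49750
  Base: £310000 − £49750 = £260250
  £260250 × 16% = £41640

Standard income tax:
  £166500 × 12% = £19980
  Less rehabilitation credit £17000 → £2980

£41640 > £2980, so the alternative minimum tax is the binding amount.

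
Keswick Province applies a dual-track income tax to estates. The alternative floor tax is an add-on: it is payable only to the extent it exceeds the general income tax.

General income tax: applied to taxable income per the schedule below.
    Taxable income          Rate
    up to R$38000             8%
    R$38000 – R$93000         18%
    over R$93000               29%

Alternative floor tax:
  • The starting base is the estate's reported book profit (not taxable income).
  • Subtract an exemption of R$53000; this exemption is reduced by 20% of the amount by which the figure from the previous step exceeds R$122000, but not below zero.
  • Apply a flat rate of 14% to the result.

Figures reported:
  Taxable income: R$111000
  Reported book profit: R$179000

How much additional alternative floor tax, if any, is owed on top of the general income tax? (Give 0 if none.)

R$1076

General income tax:
  R$38000 × 8% = R$3040
  R$55000 × 18% = R$9900
  R$18000 × 29% = R$5220
  → R$18160

Alternative floor tax:
  Base (reported book profit): R$179000
  Exemption: R$53000 − 20% × (R$179000 − R$122000) = R$53000 − R$11400 = R$41600
  Base: R$179000 − R$41600 = R$137400
  R$137400 × 14% = R$19236

Excess of alternative floor tax over general income tax: R$19236 − R$18160 = R$1076.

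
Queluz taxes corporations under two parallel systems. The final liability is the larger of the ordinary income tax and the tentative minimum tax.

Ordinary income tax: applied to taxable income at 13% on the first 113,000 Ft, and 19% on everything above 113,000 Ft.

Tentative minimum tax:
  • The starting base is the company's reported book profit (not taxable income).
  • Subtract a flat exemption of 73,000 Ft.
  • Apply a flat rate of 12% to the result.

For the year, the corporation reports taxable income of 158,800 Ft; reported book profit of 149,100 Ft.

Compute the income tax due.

23,392 Ft

Tentative minimum tax:
  Base (reported book profit): 149,100 Ft
  Less exemption 73,000 Ft → base 76,100 Ft
  76,100 Ft × 12% = 9,132 Ft

Ordinary income tax:
  113,000 Ft × 13% = 14,690 Ft
  45,800 Ft × 19% = 8,702 Ft
  → 23,392 Ft

23,392 Ft > 9,132 Ft, so the ordinary income tax governs.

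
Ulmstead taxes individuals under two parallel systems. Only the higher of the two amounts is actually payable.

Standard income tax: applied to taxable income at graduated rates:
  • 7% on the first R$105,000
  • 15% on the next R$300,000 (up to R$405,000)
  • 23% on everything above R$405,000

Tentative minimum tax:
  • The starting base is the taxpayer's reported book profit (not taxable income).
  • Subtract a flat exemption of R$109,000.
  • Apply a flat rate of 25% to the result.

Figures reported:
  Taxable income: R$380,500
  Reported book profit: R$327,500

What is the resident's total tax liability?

Standard income tax:
  R$105,000 × 7% = R$7,350
  R$275,500 × 15% = R$41,325
  → R$48,675

Tentative minimum tax:
  Base (reported book profit): R$327,500
  Less exemption R$109,000 → base R$218,500
  R$218,500 × 25% = R$54,625

R$54,625 > R$48,675, so the tentative minimum tax is the binding amount.

R$54,625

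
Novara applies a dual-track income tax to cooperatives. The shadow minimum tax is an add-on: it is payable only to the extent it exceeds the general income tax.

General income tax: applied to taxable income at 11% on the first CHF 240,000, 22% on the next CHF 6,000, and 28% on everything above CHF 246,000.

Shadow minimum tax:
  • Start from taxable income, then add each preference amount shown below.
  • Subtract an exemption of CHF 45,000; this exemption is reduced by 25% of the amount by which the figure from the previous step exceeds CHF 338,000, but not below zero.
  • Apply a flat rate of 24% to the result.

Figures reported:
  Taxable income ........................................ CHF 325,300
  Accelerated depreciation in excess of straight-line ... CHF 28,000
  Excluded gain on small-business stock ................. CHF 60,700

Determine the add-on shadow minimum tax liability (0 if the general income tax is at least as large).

General income tax:
  CHF 240,000 × 11% = CHF 26,400
  CHF 6,000 × 22% = CHF 1,320
  CHF 79,300 × 28% = CHF 22,204
  → CHF 49,924

Shadow minimum tax:
  Adjusted income: CHF 325,300 + CHF 28,000 + CHF 60,700 = CHF 414,000
  Exemption: CHF 45,000 − 25% × (CHF 414,000 − CHF 338,000) = CHF 45,000 − CHF 19,000 = CHF 26,000
  Base: CHF 414,000 − CHF 26,000 = CHF 388,000
  CHF 388,000 × 24% = CHF 93,120

Excess of shadow minimum tax over general income tax: CHF 93,120 − CHF 49,924 = CHF 43,196.

CHF 43,196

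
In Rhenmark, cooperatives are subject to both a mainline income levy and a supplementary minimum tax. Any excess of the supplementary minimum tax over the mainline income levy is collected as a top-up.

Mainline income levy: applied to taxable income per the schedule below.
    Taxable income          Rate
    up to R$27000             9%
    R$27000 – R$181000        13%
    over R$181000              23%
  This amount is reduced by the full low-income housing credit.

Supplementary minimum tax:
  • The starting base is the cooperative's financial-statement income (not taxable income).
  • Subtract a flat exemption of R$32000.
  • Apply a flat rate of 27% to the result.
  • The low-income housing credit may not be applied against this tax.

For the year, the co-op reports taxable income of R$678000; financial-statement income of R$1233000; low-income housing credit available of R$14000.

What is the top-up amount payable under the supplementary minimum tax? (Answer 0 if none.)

R$201510

Mainline income levy:
  R$27000 × 9% = R$2430
  R$154000 × 13% = R$20020
  R$497000 × 23% = R$114310
  → R$136760
  Less low-income housing credit R$14000 → R$122760

Supplementary minimum tax:
  Base (financial-statement income): R$1233000
  Less exemption R$32000 → base R$1201000
  R$1201000 × 27% = R$324270

Excess of supplementary minimum tax over mainline income levy: R$324270 − R$122760 = R$201510.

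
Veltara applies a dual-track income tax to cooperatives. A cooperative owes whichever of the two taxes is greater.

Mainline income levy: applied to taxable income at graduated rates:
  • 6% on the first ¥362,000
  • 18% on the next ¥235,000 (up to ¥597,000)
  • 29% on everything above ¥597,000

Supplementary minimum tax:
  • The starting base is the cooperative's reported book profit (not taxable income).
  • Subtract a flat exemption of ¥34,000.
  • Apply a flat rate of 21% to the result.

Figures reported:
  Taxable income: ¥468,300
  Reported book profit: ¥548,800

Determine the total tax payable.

¥108,108

Supplementary minimum tax:
  Base (reported book profit): ¥548,800
  Less exemption ¥34,000 → base ¥514,800
  ¥514,800 × 21% = ¥108,108

Mainline income levy:
  ¥362,000 × 6% = ¥21,720
  ¥106,300 × 18% = ¥19,134
  → ¥40,854

¥108,108 > ¥40,854, so the supplementary minimum tax is the binding amount.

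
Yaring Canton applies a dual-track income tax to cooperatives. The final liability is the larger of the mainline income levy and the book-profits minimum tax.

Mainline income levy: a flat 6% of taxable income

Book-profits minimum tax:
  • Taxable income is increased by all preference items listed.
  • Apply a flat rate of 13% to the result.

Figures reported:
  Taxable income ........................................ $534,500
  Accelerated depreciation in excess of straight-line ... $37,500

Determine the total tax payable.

$74,360

Book-profits minimum tax:
  Adjusted income: $534,500 + $37,500 = $572,000
  $572,000 × 13% = $74,360

Mainline income levy:
  $534,500 × 6% = $32,070

$74,360 > $32,070, so the book-profits minimum tax is the binding amount.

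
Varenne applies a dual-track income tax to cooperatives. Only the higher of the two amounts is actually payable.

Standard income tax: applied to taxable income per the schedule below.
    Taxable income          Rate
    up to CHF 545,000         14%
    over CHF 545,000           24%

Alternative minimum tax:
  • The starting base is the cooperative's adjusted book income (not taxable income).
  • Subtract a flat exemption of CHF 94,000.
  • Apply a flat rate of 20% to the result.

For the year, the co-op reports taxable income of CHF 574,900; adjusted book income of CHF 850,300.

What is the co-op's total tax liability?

Standard income tax:
  CHF 545,000 × 14% = CHF 76,300
  CHF 29,900 × 24% = CHF 7,176
  → CHF 83,476

Alternative minimum tax:
  Base (adjusted book income): CHF 850,300
  Less exemption CHF 94,000 → base CHF 756,300
  CHF 756,300 × 20% = CHF 151,260

CHF 151,260 > CHF 83,476, so the alternative minimum tax is the binding amount.

CHF 151,260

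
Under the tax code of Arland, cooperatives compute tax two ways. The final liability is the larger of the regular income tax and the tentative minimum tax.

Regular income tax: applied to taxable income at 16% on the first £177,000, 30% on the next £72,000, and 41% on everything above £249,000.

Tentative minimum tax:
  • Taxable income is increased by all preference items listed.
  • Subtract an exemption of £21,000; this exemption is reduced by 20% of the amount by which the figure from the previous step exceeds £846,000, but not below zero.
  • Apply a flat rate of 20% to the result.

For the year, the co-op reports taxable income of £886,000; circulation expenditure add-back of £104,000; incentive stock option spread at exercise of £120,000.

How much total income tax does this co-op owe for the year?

Regular income tax:
  £177,000 × 16% = £28,320
  £72,000 × 30% = £21,600
  £637,000 × 41% = £261,170
  → £311,090

Tentative minimum tax:
  Adjusted income: £886,000 + £104,000 + £120,000 = £1,110,000
  Exemption: 20% × (£1,110,000 − £846,000) = £52,800 ≥ £21,000, so the exemption is fully phased out
  Base: £1,110,000 − £0 = £1,110,000
  £1,110,000 × 20% = £222,000

£311,090 > £222,000, so the regular income tax governs.

£311,090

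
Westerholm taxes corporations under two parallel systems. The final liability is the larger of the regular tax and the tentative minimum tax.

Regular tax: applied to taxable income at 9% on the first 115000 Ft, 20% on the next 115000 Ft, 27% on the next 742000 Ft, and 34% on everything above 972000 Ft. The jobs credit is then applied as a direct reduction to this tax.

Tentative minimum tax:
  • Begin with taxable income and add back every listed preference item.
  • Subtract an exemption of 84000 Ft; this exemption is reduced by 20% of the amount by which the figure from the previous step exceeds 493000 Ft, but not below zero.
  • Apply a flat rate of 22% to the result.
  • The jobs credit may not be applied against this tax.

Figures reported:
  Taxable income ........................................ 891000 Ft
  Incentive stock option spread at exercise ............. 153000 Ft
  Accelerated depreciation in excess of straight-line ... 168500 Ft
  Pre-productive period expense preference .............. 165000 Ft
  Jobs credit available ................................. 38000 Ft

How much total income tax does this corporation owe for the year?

303050 Ft

Regular tax:
  115000 Ft × 9% = 10350 Ft
  115000 Ft × 20% = 23000 Ft
  661000 Ft × 27% = 178470 Ft
  → 211820 Ft
  Less jobs credit 38000 Ft → 173820 Ft

Tentative minimum tax:
  Adjusted income: 891000 Ft + 153000 Ft + 168500 Ft + 165000 Ft = 1377500 Ft
  Exemption: 20% × (1377500 Ft − 493000 Ft) = 176900 Ft ≥ 84000 Ft, so the exemption is fully phased out
  Base: 1377500 Ft − 0 Ft = 1377500 Ft
  1377500 Ft × 22% = 303050 Ft

303050 Ft > 173820 Ft, so the tentative minimum tax is the binding amount.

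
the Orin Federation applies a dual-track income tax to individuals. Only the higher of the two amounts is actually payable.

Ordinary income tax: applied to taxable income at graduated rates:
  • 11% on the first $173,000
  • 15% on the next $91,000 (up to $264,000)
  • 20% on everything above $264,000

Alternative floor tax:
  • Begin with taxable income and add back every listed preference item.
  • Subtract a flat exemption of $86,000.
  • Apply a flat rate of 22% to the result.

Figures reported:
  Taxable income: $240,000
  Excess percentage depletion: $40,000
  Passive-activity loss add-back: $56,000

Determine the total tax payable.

Alternative floor tax:
  Adjusted income: $240,000 + $40,000 + $56,000 = $336,000
  Less exemption $86,000 → base $250,000
  $250,000 × 22% = $55,000

Ordinary income tax:
  $173,000 × 11% = $19,030
  $67,000 × 15% = $10,050
  → $29,080

$55,000 > $29,080, so the alternative floor tax is the binding amount.

$55,000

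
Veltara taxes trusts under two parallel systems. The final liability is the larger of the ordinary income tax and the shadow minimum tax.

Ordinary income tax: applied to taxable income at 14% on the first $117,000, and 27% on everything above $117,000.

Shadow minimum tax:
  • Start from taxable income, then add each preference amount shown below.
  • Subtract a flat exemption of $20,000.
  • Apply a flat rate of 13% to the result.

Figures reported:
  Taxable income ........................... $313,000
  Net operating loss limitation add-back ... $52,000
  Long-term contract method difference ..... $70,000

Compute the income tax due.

$69,300

Shadow minimum tax:
  Adjusted income: $313,000 + $52,000 + $70,000 = $435,000
  Less exemption $20,000 → base $415,000
  $415,000 × 13% = $53,950

Ordinary income tax:
  $117,000 × 14% = $16,380
  $196,000 × 27% = $52,920
  → $69,300

$69,300 > $53,950, so the ordinary income tax governs.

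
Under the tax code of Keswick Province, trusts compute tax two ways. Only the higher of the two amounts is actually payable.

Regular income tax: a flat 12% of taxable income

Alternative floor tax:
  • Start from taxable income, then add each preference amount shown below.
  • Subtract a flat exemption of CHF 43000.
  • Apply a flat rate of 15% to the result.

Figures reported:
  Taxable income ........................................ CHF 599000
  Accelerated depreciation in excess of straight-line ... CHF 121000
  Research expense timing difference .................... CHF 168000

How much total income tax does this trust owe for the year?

Regular income tax:
  CHF 599000 × 12% = CHF 71880

Alternative floor tax:
  Adjusted income: CHF 599000 + CHF 121000 + CHF 168000 = CHF 888000
  Less exemption CHF 43000 → base CHF 845000
  CHF 845000 × 15% = CHF 126750

CHF 126750 > CHF 71880, so the alternative floor tax is the binding amount.

CHF 126750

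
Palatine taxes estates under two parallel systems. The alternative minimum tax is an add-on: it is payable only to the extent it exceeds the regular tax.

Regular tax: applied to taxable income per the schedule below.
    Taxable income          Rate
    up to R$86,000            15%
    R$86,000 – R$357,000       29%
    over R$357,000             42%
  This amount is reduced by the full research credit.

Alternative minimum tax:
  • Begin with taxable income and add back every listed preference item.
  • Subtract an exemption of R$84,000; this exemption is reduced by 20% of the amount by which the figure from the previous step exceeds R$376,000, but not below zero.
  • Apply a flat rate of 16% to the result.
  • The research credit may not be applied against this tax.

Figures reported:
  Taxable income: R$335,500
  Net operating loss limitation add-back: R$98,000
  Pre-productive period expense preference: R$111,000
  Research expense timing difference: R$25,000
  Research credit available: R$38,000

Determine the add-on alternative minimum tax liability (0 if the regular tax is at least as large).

Alternative minimum tax:
  Adjusted income: R$335,500 + R$98,000 + R$111,000 + R$25,000 = R$569,500
  Exemption: R$84,000 − 20% × (R$569,500 − R$376,000) = R$84,000 − R$38,700 = R$45,300
  Base: R$569,500 − R$45,300 = R$524,200
  R$524,200 × 16% = R$83,872

Regular tax:
  R$86,000 × 15% = R$12,900
  R$249,500 × 29% = R$72,355
  → R$85,255
  Less research credit R$38,000 → R$47,255

Excess of alternative minimum tax over regular tax: R$83,872 − R$47,255 = R$36,617.

R$36,617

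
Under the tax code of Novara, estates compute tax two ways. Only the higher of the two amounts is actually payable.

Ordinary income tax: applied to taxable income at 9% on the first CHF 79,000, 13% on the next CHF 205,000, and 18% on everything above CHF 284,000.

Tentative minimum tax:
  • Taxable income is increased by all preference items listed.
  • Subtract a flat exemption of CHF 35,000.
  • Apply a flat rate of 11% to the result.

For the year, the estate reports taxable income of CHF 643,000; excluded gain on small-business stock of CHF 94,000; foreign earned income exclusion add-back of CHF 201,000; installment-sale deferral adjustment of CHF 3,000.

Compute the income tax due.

Tentative minimum tax:
  Adjusted income: CHF 643,000 + CHF 94,000 + CHF 201,000 + CHF 3,000 = CHF 941,000
  Less exemption CHF 35,000 → base CHF 906,000
  CHF 906,000 × 11% = CHF 99,660

Ordinary income tax:
  CHF 79,000 × 9% = CHF 7,110
  CHF 205,000 × 13% = CHF 26,650
  CHF 359,000 × 18% = CHF 64,620
  → CHF 98,380

CHF 99,660 > CHF 98,380, so the tentative minimum tax is the binding amount.

CHF 99,660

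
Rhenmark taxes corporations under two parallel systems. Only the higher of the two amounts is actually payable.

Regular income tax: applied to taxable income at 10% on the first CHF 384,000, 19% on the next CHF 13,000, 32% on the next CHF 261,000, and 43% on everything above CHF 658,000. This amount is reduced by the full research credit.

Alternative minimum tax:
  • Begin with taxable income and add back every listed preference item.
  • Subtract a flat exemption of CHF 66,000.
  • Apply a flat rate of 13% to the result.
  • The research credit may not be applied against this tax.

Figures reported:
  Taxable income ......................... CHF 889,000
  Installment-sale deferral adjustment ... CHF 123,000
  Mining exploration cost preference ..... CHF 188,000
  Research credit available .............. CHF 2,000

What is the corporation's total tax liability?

Alternative minimum tax:
  Adjusted income: CHF 889,000 + CHF 123,000 + CHF 188,000 = CHF 1,200,000
  Less exemption CHF 66,000 → base CHF 1,134,000
  CHF 1,134,000 × 13% = CHF 147,420

Regular income tax:
  CHF 384,000 × 10% = CHF 38,400
  CHF 13,000 × 19% = CHF 2,470
  CHF 261,000 × 32% = CHF 83,520
  CHF 231,000 × 43% = CHF 99,330
  → CHF 223,720
  Less research credit CHF 2,000 → CHF 221,720

CHF 221,720 > CHF 147,420, so the regular income tax governs.

CHF 221,720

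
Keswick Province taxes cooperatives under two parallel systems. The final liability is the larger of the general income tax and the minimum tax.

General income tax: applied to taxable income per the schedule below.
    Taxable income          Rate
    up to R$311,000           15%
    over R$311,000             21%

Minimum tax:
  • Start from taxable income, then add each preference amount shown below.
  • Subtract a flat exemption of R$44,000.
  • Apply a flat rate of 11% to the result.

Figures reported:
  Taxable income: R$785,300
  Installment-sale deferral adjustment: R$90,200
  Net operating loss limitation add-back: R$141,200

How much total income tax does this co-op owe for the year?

R$146,253

Minimum tax:
  Adjusted income: R$785,300 + R$90,200 + R$141,200 = R$1,016,700
  Less exemption R$44,000 → base R$972,700
  R$972,700 × 11% = R$106,997

General income tax:
  R$311,000 × 15% = R$46,650
  R$474,300 × 21% = R$99,603
  → R$146,253

R$146,253 > R$106,997, so the general income tax governs.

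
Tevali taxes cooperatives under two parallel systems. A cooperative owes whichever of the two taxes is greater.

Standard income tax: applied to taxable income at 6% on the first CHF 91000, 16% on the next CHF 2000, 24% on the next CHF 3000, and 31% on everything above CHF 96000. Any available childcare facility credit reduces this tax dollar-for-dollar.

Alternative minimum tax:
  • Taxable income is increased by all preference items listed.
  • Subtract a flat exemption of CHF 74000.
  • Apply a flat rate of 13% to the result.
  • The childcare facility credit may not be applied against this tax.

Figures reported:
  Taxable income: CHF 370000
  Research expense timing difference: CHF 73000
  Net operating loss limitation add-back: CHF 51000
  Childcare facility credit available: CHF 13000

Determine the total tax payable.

Alternative minimum tax:
  Adjusted income: CHF 370000 + CHF 73000 + CHF 51000 = CHF 494000
  Less exemption CHF 74000 → base CHF 420000
  CHF 420000 × 13% = CHF 54600

Standard income tax:
  CHF 91000 × 6% = CHF 5460
  CHF 2000 × 16% = CHF 320
  CHF 3000 × 24% = CHF 720
  CHF 274000 × 31% = CHF 84940
  → CHF 91440
  Less childcare facility credit CHF 13000 → CHF 78440

CHF 78440 > CHF 54600, so the standard income tax governs.

CHF 78440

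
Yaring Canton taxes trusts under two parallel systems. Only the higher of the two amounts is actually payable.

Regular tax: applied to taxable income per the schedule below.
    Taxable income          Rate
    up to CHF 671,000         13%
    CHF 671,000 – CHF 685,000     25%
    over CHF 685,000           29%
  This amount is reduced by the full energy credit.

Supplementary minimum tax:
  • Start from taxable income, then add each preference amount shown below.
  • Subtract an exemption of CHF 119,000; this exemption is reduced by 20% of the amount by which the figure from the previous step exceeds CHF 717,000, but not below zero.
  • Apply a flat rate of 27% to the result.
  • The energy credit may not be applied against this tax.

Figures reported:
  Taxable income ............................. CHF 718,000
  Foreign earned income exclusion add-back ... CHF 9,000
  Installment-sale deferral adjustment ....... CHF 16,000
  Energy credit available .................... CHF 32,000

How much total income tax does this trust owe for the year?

Supplementary minimum tax:
  Adjusted income: CHF 718,000 + CHF 9,000 + CHF 16,000 = CHF 743,000
  Exemption: CHF 119,000 − 20% × (CHF 743,000 − CHF 717,000) = CHF 119,000 − CHF 5,200 = CHF 113,800
  Base: CHF 743,000 − CHF 113,800 = CHF 629,200
  CHF 629,200 × 27% = CHF 169,884

Regular tax:
  CHF 671,000 × 13% = CHF 87,230
  CHF 14,000 × 25% = CHF 3,500
  CHF 33,000 × 29% = CHF 9,570
  → CHF 100,300
  Less energy credit CHF 32,000 → CHF 68,300

CHF 169,884 > CHF 68,300, so the supplementary minimum tax is the binding amount.

CHF 169,884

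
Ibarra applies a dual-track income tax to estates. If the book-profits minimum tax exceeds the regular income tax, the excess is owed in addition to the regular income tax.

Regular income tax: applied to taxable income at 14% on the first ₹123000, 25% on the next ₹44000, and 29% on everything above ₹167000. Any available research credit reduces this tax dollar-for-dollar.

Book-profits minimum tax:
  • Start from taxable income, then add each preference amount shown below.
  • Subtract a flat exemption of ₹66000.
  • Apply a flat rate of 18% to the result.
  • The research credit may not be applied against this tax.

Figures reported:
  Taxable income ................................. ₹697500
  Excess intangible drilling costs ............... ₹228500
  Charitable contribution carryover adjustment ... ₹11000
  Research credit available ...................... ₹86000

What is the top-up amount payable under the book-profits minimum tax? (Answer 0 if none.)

₹60715

Regular income tax:
  ₹123000 × 14% = ₹17220
  ₹44000 × 25% = ₹11000
  ₹530500 × 29% = ₹153845
  → ₹182065
  Less research credit ₹86000 → ₹96065

Book-profits minimum tax:
  Adjusted income: ₹697500 + ₹228500 + ₹11000 = ₹937000
  Less exemption ₹66000 → base ₹871000
  ₹871000 × 18% = ₹156780

Excess of book-profits minimum tax over regular income tax: ₹156780 − ₹96065 = ₹60715.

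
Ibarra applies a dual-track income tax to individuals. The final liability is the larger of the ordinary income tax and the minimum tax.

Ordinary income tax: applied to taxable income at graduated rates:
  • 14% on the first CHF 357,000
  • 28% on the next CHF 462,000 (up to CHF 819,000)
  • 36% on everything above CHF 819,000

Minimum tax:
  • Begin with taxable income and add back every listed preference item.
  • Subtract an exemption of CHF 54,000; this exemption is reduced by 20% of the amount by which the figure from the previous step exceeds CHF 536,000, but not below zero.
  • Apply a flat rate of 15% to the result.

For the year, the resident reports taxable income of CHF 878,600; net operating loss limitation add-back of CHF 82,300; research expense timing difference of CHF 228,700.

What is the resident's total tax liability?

Ordinary income tax:
  CHF 357,000 × 14% = CHF 49,980
  CHF 462,000 × 28% = CHF 129,360
  CHF 59,600 × 36% = CHF 21,456
  → CHF 200,796

Minimum tax:
  Adjusted income: CHF 878,600 + CHF 82,300 + CHF 228,700 = CHF 1,189,600
  Exemption: 20% × (CHF 1,189,600 − CHF 536,000) = CHF 130,720 ≥ CHF 54,000, so the exemption is fully phased out
  Base: CHF 1,189,600 − CHF 0 = CHF 1,189,600
  CHF 1,189,600 × 15% = CHF 178,440

CHF 200,796 > CHF 178,440, so the ordinary income tax governs.

CHF 200,796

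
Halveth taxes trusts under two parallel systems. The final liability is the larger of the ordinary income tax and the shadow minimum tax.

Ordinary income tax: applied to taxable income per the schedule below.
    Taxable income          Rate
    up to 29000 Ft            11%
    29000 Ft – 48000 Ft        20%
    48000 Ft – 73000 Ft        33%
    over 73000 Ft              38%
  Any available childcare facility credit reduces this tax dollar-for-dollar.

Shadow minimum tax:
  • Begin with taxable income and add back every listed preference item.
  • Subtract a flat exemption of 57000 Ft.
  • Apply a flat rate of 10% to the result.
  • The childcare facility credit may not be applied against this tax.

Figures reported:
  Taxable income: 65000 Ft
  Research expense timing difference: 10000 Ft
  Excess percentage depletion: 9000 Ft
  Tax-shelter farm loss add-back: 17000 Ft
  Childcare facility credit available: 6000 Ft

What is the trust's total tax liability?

6600 Ft

Shadow minimum tax:
  Adjusted income: 65000 Ft + 10000 Ft + 9000 Ft + 17000 Ft = 101000 Ft
  Less exemption 57000 Ft → base 44000 Ft
  44000 Ft × 10% = 4400 Ft

Ordinary income tax:
  29000 Ft × 11% = 3190 Ft
  19000 Ft × 20% = 3800 Ft
  17000 Ft × 33% = 5610 Ft
  → 12600 Ft
  Less childcare facility credit 6000 Ft → 6600 Ft

6600 Ft > 4400 Ft, so the ordinary income tax governs.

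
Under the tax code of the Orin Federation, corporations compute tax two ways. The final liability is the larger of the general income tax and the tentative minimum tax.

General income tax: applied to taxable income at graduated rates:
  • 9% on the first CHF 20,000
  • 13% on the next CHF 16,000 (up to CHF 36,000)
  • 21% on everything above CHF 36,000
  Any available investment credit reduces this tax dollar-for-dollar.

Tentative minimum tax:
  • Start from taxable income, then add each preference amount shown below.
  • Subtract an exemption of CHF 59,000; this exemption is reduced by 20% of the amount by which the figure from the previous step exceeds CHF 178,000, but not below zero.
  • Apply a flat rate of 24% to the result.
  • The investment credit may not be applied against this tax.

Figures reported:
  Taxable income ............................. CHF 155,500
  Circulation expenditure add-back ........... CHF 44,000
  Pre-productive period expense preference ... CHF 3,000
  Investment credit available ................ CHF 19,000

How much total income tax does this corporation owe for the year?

CHF 35,616

General income tax:
  CHF 20,000 × 9% = CHF 1,800
  CHF 16,000 × 13% = CHF 2,080
  CHF 119,500 × 21% = CHF 25,095
  → CHF 28,975
  Less investment credit CHF 19,000 → CHF 9,975

Tentative minimum tax:
  Adjusted income: CHF 155,500 + CHF 44,000 + CHF 3,000 = CHF 202,500
  Exemption: CHF 59,000 − 20% × (CHF 202,500 − CHF 178,000) = CHF 59,000 − CHF 4,900 = CHF 54,100
  Base: CHF 202,500 − CHF 54,100 = CHF 148,400
  CHF 148,400 × 24% = CHF 35,616

CHF 35,616 > CHF 9,975, so the tentative minimum tax is the binding amount.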